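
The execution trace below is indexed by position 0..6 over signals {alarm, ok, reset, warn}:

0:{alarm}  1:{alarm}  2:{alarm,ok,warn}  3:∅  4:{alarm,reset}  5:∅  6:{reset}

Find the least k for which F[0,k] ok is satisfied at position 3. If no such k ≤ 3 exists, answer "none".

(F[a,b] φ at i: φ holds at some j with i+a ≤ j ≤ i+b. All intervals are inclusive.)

Scan j = 3,4,… for ok:
  j=3: fails
  j=4: fails
  j=5: fails
  j=6: fails
No j in [3,6] satisfies it → none.

none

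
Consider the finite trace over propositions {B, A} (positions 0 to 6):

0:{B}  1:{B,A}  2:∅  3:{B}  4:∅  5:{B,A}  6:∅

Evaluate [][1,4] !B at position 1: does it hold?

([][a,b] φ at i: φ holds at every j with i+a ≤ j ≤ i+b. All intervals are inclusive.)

False

Check !B at every j in [2,5]:
  j=2: true
  j=3: false
  j=4: true
  j=5: false
Fails at j=3 → formula fails.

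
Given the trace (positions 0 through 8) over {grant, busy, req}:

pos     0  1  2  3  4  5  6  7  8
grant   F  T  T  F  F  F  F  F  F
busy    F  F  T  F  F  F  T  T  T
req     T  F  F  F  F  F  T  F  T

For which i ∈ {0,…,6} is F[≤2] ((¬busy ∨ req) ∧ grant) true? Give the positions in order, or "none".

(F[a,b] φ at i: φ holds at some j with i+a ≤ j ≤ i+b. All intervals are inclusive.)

0, 1

Evaluate at each i in [0,6]:
  i=0: ✓ (witness j=1)
  i=1: ✓ (witness j=1)
  i=2: ✗ (none in [2,4])
  i=3: ✗ (none in [3,5])
  i=4: ✗ (none in [4,6])
  i=5: ✗ (none in [5,7])
  i=6: ✗ (none in [6,8])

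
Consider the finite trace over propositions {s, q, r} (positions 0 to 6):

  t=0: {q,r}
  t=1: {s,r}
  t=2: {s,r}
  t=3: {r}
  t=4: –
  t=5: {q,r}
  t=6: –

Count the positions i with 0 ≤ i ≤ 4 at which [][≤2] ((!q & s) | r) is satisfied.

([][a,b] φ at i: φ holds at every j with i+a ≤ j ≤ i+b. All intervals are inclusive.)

2

Evaluate at each i in [0,4]:
  i=0: ✓ (all of [0,2])
  i=1: ✓ (all of [1,3])
  i=2: ✗ (fails at j=4)
  i=3: ✗ (fails at j=4)
  i=4: ✗ (fails at j=4)
Positions where it holds: {0, 1} → 2.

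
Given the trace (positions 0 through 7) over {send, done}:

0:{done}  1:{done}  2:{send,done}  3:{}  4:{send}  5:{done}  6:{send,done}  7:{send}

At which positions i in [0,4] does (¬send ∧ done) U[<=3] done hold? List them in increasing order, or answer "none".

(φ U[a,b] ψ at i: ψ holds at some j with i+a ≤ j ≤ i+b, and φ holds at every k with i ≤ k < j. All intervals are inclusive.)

0, 1, 2

Evaluate at each i in [0,4]:
  i=0: ✓ (rhs at j=0)
  i=1: ✓ (rhs at j=1)
  i=2: ✓ (rhs at j=2)
  i=3: ✗ (lhs fails at k=3 before rhs at j=5)
  i=4: ✗ (lhs fails at k=4 before rhs at j=5)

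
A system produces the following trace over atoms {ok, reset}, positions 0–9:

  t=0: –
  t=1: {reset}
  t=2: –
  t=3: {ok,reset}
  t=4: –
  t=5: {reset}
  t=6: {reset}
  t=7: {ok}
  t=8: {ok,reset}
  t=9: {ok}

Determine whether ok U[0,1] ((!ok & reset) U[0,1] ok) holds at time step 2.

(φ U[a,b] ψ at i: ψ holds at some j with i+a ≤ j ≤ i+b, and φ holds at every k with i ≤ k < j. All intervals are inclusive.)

Does not hold

Need some j in [2,3] with ((!ok & reset) U[0,1] ok), and ok at every k in [2,j-1].
  j=2: ((!ok & reset) U[0,1] ok) — fails.
  j=3: ((!ok & reset) U[0,1] ok) holds, but ok fails at k=2 → not this j.
No j in the window works → until fails.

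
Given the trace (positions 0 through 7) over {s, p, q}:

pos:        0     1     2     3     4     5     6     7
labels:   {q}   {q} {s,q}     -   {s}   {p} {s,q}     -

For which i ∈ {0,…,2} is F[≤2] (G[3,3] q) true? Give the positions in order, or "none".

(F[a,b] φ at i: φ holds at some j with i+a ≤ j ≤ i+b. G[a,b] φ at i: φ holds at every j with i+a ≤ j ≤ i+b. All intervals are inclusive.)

Evaluate at each i in [0,2]:
  i=0: ✗ (none in [0,2])
  i=1: ✓ (witness j=3)
  i=2: ✓ (witness j=3)

1, 2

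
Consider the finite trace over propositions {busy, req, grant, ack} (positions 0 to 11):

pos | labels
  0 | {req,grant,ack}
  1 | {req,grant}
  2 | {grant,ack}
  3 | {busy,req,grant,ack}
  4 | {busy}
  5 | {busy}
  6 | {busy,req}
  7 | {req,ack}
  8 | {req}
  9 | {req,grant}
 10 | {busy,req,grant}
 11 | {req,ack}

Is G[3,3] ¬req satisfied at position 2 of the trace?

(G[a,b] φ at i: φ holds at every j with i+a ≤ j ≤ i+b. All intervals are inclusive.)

Check ¬req at every j in [5,5]:
  j=5: true
All positions satisfy it → formula holds.

Yes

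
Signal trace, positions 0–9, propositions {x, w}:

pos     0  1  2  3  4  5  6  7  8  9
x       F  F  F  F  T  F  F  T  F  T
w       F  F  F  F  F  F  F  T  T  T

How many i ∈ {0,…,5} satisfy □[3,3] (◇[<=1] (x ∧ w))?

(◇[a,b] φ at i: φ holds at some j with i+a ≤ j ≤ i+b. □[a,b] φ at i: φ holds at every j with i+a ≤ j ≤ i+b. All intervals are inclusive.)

3

Evaluate at each i in [0,5]:
  i=0: ✗ (fails at j=3)
  i=1: ✗ (fails at j=4)
  i=2: ✗ (fails at j=5)
  i=3: ✓ (all of [6,6])
  i=4: ✓ (all of [7,7])
  i=5: ✓ (all of [8,8])
Positions where it holds: {3, 4, 5} → 3.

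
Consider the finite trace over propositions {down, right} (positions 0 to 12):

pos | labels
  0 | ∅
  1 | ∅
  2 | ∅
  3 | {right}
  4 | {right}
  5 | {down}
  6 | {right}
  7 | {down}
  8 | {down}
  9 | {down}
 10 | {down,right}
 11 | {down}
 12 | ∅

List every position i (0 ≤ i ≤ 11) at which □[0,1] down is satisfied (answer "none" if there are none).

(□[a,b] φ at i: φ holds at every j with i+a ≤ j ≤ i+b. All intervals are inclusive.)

Evaluate at each i in [0,11]:
  i=0: ✗ (fails at j=0)
  i=1: ✗ (fails at j=1)
  i=2: ✗ (fails at j=2)
  i=3: ✗ (fails at j=3)
  i=4: ✗ (fails at j=4)
  i=5: ✗ (fails at j=6)
  i=6: ✗ (fails at j=6)
  i=7: ✓ (all of [7,8])
  i=8: ✓ (all of [8,9])
  i=9: ✓ (all of [9,10])
  i=10: ✓ (all of [10,11])
  i=11: ✗ (fails at j=12)

7, 8, 9, 10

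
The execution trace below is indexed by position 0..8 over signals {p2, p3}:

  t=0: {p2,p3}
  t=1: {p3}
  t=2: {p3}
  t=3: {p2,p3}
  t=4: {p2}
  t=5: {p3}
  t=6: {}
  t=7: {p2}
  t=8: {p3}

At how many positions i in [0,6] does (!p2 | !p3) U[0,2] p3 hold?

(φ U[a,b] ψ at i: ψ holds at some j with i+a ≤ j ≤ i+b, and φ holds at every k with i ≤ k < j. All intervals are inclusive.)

7

Evaluate at each i in [0,6]:
  i=0: ✓ (rhs at j=0)
  i=1: ✓ (rhs at j=1)
  i=2: ✓ (rhs at j=2)
  i=3: ✓ (rhs at j=3)
  i=4: ✓ (rhs at j=5; lhs holds on [4,4])
  i=5: ✓ (rhs at j=5)
  i=6: ✓ (rhs at j=8; lhs holds on [6,7])
Positions where it holds: {0, 1, 2, 3, 4, 5, 6} → 7.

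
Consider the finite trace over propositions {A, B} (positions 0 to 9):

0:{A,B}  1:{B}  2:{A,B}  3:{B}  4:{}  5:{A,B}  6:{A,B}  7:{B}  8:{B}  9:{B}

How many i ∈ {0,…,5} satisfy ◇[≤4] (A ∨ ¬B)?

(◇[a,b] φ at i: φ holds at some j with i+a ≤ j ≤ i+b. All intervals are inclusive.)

6

Evaluate at each i in [0,5]:
  i=0: ✓ (witness j=0)
  i=1: ✓ (witness j=2)
  i=2: ✓ (witness j=2)
  i=3: ✓ (witness j=4)
  i=4: ✓ (witness j=4)
  i=5: ✓ (witness j=5)
Positions where it holds: {0, 1, 2, 3, 4, 5} → 6.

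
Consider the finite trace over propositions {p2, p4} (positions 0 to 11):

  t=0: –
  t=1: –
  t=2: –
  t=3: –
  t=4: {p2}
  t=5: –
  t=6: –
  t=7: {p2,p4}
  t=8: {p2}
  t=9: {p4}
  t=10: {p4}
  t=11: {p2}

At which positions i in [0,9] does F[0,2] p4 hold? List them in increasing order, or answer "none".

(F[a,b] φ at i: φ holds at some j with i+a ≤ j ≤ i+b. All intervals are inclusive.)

5, 6, 7, 8, 9

Evaluate at each i in [0,9]:
  i=0: ✗ (none in [0,2])
  i=1: ✗ (none in [1,3])
  i=2: ✗ (none in [2,4])
  i=3: ✗ (none in [3,5])
  i=4: ✗ (none in [4,6])
  i=5: ✓ (witness j=7)
  i=6: ✓ (witness j=7)
  i=7: ✓ (witness j=7)
  i=8: ✓ (witness j=9)
  i=9: ✓ (witness j=9)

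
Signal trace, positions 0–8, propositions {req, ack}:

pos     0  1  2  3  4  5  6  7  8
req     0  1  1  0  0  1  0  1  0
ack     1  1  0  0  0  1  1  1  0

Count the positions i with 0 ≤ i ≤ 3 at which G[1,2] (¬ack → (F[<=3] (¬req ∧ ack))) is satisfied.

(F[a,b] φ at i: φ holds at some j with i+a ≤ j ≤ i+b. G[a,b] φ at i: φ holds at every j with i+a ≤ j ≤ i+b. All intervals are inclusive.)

Evaluate at each i in [0,3]:
  i=0: ✗ (fails at j=2)
  i=1: ✗ (fails at j=2)
  i=2: ✓ (all of [3,4])
  i=3: ✓ (all of [4,5])
Positions where it holds: {2, 3} → 2.

2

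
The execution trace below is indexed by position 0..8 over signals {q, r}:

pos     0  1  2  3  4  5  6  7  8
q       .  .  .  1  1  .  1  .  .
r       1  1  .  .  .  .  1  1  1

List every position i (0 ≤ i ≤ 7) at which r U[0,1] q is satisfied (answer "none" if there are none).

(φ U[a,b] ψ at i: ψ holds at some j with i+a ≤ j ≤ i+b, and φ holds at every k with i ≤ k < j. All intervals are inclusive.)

Evaluate at each i in [0,7]:
  i=0: ✗ (no rhs in [0,1])
  i=1: ✗ (no rhs in [1,2])
  i=2: ✗ (lhs fails at k=2 before rhs at j=3)
  i=3: ✓ (rhs at j=3)
  i=4: ✓ (rhs at j=4)
  i=5: ✗ (lhs fails at k=5 before rhs at j=6)
  i=6: ✓ (rhs at j=6)
  i=7: ✗ (no rhs in [7,8])

3, 4, 6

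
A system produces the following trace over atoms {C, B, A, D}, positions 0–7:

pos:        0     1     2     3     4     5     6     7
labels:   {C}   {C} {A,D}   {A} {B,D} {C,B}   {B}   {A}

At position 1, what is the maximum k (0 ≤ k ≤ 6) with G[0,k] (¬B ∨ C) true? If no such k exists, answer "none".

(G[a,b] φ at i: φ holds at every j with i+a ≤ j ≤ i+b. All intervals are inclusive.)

2

(¬B ∨ C) must hold from j=1 onward; find where it first fails.
  j=1: holds
  j=2: holds
  j=3: holds
  j=4: fails
Holds on [1,3], so largest k = 2.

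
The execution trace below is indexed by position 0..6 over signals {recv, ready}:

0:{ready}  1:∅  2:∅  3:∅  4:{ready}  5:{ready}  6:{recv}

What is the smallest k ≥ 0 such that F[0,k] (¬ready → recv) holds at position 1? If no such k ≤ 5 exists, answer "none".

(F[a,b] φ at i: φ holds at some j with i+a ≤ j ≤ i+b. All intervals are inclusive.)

3

Scan j = 1,2,… for (¬ready → recv):
  j=1: fails
  j=2: fails
  j=3: fails
  j=4: holds
First hit at j=4, so smallest k = 4-1 = 3.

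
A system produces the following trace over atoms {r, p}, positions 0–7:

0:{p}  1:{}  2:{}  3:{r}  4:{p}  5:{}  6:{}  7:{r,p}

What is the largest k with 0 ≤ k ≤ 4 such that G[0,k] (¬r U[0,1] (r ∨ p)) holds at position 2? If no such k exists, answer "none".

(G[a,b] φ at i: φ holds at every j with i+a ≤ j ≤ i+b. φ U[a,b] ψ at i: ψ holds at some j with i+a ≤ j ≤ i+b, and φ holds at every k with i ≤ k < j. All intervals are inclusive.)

(¬r U[0,1] (r ∨ p)) must hold from j=2 onward; find where it first fails.
  j=2: holds
  j=3: holds
  j=4: holds
  j=5: fails
Holds on [2,4], so largest k = 2.

2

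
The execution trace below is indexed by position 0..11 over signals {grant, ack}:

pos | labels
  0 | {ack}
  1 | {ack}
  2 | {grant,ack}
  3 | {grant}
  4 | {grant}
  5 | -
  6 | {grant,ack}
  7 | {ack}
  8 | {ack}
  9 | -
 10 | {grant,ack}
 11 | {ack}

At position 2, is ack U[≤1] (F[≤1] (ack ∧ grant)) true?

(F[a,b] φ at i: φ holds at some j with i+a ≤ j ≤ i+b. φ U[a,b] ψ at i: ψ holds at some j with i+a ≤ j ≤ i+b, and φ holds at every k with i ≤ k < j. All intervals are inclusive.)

Need some j in [2,3] with F[≤1] (ack ∧ grant), and ack at every k in [2,j-1].
  j=2: F[≤1] (ack ∧ grant) holds; no prefix to check → satisfied.

Holds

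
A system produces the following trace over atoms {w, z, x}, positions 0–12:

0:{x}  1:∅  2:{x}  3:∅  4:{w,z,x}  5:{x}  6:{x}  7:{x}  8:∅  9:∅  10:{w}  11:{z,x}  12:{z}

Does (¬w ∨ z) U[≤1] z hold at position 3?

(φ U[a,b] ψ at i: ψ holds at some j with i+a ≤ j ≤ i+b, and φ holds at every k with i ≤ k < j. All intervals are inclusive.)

Yes

Need some j in [3,4] with z, and (¬w ∨ z) at every k in [3,j-1].
  j=3: z false.
  j=4: z holds; (¬w ∨ z) holds at every k in [3,3] → satisfied.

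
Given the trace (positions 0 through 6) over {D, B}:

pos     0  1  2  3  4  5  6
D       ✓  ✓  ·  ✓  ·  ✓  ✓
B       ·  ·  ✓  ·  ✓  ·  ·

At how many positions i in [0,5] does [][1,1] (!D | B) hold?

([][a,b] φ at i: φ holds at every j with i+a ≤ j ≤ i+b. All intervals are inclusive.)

2

Evaluate at each i in [0,5]:
  i=0: ✗ (fails at j=1)
  i=1: ✓ (all of [2,2])
  i=2: ✗ (fails at j=3)
  i=3: ✓ (all of [4,4])
  i=4: ✗ (fails at j=5)
  i=5: ✗ (fails at j=6)
Positions where it holds: {1, 3} → 2.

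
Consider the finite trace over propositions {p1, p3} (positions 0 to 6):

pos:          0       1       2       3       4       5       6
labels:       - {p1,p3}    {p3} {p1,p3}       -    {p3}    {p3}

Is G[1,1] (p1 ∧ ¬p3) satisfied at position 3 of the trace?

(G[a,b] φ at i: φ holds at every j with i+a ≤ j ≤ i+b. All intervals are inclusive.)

Check (p1 ∧ ¬p3) at every j in [4,4]:
  j=4: false
Fails at j=4 → formula fails.

Does not hold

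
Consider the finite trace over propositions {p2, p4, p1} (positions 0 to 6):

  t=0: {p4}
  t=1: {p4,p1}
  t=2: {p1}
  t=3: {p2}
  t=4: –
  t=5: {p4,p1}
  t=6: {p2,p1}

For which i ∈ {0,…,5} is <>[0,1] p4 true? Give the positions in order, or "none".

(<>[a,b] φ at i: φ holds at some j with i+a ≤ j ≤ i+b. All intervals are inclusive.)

Evaluate at each i in [0,5]:
  i=0: ✓ (witness j=0)
  i=1: ✓ (witness j=1)
  i=2: ✗ (none in [2,3])
  i=3: ✗ (none in [3,4])
  i=4: ✓ (witness j=5)
  i=5: ✓ (witness j=5)

0, 1, 4, 5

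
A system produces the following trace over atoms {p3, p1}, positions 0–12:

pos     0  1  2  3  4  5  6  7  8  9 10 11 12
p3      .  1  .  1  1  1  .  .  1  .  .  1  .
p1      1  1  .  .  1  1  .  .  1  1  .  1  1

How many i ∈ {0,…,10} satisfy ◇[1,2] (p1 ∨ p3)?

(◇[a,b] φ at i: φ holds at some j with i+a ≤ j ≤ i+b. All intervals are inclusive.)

10

Evaluate at each i in [0,10]:
  i=0: ✓ (witness j=1)
  i=1: ✓ (witness j=3)
  i=2: ✓ (witness j=3)
  i=3: ✓ (witness j=4)
  i=4: ✓ (witness j=5)
  i=5: ✗ (none in [6,7])
  i=6: ✓ (witness j=8)
  i=7: ✓ (witness j=8)
  i=8: ✓ (witness j=9)
  i=9: ✓ (witness j=11)
  i=10: ✓ (witness j=11)
Positions where it holds: {0, 1, 2, 3, 4, 6, 7, 8, 9, 10} → 10.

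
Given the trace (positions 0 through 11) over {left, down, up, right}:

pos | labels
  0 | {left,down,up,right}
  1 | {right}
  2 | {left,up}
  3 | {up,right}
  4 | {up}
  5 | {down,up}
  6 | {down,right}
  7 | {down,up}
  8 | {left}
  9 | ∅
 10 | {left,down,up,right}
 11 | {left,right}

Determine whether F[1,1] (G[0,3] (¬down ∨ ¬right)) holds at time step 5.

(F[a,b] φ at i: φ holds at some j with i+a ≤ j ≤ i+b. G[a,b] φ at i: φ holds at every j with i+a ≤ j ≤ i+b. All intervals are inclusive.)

Check G[0,3] (¬down ∨ ¬right) at each j in [6,6]:
  j=6: fails at 6
No position in the window satisfies it → formula fails.

Does not hold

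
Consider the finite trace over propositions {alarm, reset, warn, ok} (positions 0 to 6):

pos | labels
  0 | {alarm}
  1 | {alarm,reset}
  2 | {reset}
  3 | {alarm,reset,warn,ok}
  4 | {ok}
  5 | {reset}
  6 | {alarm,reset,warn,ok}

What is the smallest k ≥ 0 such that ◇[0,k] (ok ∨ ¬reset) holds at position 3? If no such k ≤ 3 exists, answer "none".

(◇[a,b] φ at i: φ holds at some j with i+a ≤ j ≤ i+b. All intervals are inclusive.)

Scan j = 3,4,… for (ok ∨ ¬reset):
  j=3: holds
First hit at j=3, so smallest k = 3-3 = 0.

0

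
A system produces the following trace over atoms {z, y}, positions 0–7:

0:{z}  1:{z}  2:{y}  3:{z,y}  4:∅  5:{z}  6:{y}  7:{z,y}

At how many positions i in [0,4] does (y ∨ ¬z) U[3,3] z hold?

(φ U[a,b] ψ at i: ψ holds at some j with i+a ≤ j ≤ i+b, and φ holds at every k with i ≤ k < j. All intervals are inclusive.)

1

Evaluate at each i in [0,4]:
  i=0: ✗ (lhs fails at k=0 before rhs at j=3)
  i=1: ✗ (no rhs in [4,4])
  i=2: ✓ (rhs at j=5; lhs holds on [2,4])
  i=3: ✗ (no rhs in [6,6])
  i=4: ✗ (lhs fails at k=5 before rhs at j=7)
Positions where it holds: {2} → 1.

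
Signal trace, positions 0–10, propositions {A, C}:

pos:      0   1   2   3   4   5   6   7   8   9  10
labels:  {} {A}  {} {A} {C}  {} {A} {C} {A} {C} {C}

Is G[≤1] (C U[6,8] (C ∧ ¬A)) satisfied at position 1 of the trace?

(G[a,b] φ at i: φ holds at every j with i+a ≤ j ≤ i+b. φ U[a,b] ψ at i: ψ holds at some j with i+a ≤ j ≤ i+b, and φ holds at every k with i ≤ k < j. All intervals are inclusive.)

Check (C U[6,8] (C ∧ ¬A)) at every j in [1,2]:
  j=1: fails
  j=2: fails
Fails at j=1 → formula fails.

Does not hold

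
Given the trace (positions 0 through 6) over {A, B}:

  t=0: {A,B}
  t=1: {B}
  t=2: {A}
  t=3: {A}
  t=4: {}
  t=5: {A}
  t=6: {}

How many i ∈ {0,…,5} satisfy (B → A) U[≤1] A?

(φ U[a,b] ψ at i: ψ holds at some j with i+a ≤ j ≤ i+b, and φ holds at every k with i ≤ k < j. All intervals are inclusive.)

5

Evaluate at each i in [0,5]:
  i=0: ✓ (rhs at j=0)
  i=1: ✗ (lhs fails at k=1 before rhs at j=2)
  i=2: ✓ (rhs at j=2)
  i=3: ✓ (rhs at j=3)
  i=4: ✓ (rhs at j=5; lhs holds on [4,4])
  i=5: ✓ (rhs at j=5)
Positions where it holds: {0, 2, 3, 4, 5} → 5.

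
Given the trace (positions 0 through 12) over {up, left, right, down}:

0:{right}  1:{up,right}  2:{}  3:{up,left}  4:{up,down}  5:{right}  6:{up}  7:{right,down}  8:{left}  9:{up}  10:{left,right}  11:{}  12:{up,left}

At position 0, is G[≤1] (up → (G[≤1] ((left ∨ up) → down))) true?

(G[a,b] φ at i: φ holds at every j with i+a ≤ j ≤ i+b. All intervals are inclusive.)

Check (up → (G[≤1] ((left ∨ up) → down))) at every j in [0,1]:
  j=0: antecedent false → ✓
  j=1: antecedent true; consequent fails at 1 → ✗
Fails at j=1 → formula fails.

No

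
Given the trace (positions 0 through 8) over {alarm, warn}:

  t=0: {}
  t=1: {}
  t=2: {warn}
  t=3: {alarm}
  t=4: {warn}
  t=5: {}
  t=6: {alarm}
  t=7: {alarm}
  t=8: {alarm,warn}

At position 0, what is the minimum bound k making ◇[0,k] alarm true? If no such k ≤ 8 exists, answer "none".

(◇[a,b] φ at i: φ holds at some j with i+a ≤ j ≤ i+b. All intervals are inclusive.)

Scan j = 0,1,… for alarm:
  j=0: fails
  j=1: fails
  j=2: fails
  j=3: holds
First hit at j=3, so smallest k = 3-0 = 3.

3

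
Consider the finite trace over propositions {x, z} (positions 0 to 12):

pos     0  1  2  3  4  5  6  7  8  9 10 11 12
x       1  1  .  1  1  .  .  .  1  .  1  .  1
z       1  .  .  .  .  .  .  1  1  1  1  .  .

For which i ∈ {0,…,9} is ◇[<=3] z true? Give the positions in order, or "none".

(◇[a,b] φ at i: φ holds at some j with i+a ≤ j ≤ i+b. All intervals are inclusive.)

Evaluate at each i in [0,9]:
  i=0: ✓ (witness j=0)
  i=1: ✗ (none in [1,4])
  i=2: ✗ (none in [2,5])
  i=3: ✗ (none in [3,6])
  i=4: ✓ (witness j=7)
  i=5: ✓ (witness j=7)
  i=6: ✓ (witness j=7)
  i=7: ✓ (witness j=7)
  i=8: ✓ (witness j=8)
  i=9: ✓ (witness j=9)

0, 4, 5, 6, 7, 8, 9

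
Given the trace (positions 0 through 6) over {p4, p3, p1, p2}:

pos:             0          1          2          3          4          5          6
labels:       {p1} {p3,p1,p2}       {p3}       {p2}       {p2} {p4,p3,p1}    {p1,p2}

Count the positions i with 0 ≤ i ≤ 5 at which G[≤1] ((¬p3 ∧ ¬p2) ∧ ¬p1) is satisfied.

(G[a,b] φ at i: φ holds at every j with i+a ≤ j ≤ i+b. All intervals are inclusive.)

Evaluate at each i in [0,5]:
  i=0: ✗ (fails at j=0)
  i=1: ✗ (fails at j=1)
  i=2: ✗ (fails at j=2)
  i=3: ✗ (fails at j=3)
  i=4: ✗ (fails at j=4)
  i=5: ✗ (fails at j=5)
Positions where it holds: {} → 0.

0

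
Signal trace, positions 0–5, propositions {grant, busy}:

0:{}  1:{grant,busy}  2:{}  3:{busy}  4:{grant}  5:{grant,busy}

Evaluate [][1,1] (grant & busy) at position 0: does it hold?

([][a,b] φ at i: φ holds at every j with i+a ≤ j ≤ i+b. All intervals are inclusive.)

Check (grant & busy) at every j in [1,1]:
  j=1: true
All positions satisfy it → formula holds.

Yes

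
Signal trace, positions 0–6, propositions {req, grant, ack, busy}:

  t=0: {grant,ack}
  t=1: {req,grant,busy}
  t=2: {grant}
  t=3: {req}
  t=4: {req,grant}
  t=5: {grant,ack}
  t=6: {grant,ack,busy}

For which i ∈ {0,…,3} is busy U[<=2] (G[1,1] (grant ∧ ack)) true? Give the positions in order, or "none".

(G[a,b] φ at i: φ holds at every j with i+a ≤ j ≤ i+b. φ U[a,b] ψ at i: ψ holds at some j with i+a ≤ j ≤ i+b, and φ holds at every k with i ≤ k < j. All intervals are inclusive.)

none

Evaluate at each i in [0,3]:
  i=0: ✗ (no rhs in [0,2])
  i=1: ✗ (no rhs in [1,3])
  i=2: ✗ (lhs fails at k=2 before rhs at j=4)
  i=3: ✗ (lhs fails at k=3 before rhs at j=4)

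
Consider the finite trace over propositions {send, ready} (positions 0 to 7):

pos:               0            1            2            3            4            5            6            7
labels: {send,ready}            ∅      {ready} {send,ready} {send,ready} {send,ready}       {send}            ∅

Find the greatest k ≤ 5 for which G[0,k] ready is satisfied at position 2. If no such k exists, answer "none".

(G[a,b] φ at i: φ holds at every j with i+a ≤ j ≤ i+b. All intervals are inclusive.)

3

ready must hold from j=2 onward; find where it first fails.
  j=2: holds
  j=3: holds
  j=4: holds
  j=5: holds
  j=6: fails
Holds on [2,5], so largest k = 3.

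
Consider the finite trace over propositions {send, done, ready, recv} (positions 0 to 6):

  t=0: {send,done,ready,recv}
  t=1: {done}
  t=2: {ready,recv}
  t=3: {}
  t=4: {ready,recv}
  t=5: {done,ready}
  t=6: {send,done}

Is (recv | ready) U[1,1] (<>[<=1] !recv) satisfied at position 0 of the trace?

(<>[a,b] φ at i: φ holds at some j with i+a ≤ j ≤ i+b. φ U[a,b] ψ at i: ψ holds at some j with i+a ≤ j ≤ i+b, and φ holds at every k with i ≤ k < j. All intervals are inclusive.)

Need some j in [1,1] with <>[<=1] !recv, and (recv | ready) at every k in [0,j-1].
  j=1: <>[<=1] !recv holds; (recv | ready) holds at every k in [0,0] → satisfied.

True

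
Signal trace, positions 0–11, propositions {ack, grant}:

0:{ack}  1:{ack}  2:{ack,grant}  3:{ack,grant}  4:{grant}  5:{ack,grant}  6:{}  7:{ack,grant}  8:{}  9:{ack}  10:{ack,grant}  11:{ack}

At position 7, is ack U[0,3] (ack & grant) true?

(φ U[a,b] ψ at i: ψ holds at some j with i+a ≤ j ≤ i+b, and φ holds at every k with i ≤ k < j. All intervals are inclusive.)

Need some j in [7,10] with (ack & grant), and ack at every k in [7,j-1].
  j=7: (ack & grant) holds; no prefix to check → satisfied.

True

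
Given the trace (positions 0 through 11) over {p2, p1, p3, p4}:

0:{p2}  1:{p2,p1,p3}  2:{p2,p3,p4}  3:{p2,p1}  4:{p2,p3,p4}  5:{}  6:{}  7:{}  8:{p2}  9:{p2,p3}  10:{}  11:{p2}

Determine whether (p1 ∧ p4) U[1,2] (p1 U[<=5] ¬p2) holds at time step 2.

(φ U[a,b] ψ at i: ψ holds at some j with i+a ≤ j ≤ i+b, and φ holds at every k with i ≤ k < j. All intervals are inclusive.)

False

Need some j in [3,4] with (p1 U[<=5] ¬p2), and (p1 ∧ p4) at every k in [2,j-1].
  j=3: (p1 U[<=5] ¬p2) — fails.
  j=4: (p1 U[<=5] ¬p2) — fails.
No j in the window works → until fails.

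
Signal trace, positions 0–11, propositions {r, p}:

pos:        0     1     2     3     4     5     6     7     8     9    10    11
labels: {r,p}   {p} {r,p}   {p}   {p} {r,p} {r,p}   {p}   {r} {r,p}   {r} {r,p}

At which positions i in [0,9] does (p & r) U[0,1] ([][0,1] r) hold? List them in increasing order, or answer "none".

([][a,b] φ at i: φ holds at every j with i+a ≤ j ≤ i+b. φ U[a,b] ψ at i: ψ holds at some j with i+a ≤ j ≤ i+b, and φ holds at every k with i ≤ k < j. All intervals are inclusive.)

Evaluate at each i in [0,9]:
  i=0: ✗ (no rhs in [0,1])
  i=1: ✗ (no rhs in [1,2])
  i=2: ✗ (no rhs in [2,3])
  i=3: ✗ (no rhs in [3,4])
  i=4: ✗ (lhs fails at k=4 before rhs at j=5)
  i=5: ✓ (rhs at j=5)
  i=6: ✗ (no rhs in [6,7])
  i=7: ✗ (lhs fails at k=7 before rhs at j=8)
  i=8: ✓ (rhs at j=8)
  i=9: ✓ (rhs at j=9)

5, 8, 9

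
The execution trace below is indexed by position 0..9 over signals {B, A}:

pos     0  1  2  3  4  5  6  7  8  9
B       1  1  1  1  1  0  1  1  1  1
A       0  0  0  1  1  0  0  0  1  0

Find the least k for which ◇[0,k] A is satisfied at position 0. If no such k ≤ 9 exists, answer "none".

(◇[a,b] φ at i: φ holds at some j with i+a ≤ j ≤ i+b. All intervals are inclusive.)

Scan j = 0,1,… for A:
  j=0: fails
  j=1: fails
  j=2: fails
  j=3: holds
First hit at j=3, so smallest k = 3-0 = 3.

3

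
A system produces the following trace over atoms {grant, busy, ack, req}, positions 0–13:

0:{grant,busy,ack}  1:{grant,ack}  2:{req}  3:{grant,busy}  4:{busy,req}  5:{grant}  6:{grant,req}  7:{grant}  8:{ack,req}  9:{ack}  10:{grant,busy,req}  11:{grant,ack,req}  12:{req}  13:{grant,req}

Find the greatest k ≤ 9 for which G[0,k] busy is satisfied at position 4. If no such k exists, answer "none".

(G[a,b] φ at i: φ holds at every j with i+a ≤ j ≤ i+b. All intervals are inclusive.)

busy must hold from j=4 onward; find where it first fails.
  j=4: holds
  j=5: fails
Holds on [4,4], so largest k = 0.

0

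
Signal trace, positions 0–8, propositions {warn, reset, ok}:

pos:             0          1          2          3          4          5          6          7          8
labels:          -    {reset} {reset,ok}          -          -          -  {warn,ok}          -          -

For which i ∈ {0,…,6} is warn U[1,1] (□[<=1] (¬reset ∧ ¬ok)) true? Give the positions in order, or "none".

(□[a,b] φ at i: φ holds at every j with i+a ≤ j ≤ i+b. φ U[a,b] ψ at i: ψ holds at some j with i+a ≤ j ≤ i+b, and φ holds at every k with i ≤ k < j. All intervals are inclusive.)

6

Evaluate at each i in [0,6]:
  i=0: ✗ (no rhs in [1,1])
  i=1: ✗ (no rhs in [2,2])
  i=2: ✗ (lhs fails at k=2 before rhs at j=3)
  i=3: ✗ (lhs fails at k=3 before rhs at j=4)
  i=4: ✗ (no rhs in [5,5])
  i=5: ✗ (no rhs in [6,6])
  i=6: ✓ (rhs at j=7; lhs holds on [6,6])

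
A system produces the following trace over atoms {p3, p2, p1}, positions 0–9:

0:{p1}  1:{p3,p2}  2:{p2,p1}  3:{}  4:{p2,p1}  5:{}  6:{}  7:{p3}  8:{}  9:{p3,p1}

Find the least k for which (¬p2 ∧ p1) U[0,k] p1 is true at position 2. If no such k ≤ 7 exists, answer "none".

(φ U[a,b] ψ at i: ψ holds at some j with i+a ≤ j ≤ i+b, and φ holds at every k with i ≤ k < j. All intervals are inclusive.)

Need earliest j ≥ 2 with p1, and (¬p2 ∧ p1) at every k in [2,j-1].
  j=2: rhs holds (empty prefix). k = 0.

0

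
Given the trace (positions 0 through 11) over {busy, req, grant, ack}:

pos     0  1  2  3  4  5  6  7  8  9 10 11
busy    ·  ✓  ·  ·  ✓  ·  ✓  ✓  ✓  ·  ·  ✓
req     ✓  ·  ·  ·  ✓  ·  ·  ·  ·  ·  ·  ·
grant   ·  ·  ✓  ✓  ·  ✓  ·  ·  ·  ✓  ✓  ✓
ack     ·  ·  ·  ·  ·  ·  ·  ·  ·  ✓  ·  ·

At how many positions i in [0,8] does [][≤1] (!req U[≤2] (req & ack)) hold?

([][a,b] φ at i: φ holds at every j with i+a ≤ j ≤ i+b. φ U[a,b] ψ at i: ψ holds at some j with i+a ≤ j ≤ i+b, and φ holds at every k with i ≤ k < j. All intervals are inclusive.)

Evaluate at each i in [0,8]:
  i=0: ✗ (fails at j=0)
  i=1: ✗ (fails at j=1)
  i=2: ✗ (fails at j=2)
  i=3: ✗ (fails at j=3)
  i=4: ✗ (fails at j=4)
  i=5: ✗ (fails at j=5)
  i=6: ✗ (fails at j=6)
  i=7: ✗ (fails at j=7)
  i=8: ✗ (fails at j=8)
Positions where it holds: {} → 0.

0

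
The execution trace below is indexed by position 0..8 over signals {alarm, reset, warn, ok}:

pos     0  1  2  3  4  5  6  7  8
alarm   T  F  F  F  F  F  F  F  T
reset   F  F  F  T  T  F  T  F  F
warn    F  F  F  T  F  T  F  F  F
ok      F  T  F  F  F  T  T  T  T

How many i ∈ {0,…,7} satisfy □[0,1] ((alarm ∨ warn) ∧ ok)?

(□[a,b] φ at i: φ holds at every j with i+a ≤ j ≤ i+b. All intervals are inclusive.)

Evaluate at each i in [0,7]:
  i=0: ✗ (fails at j=0)
  i=1: ✗ (fails at j=1)
  i=2: ✗ (fails at j=2)
  i=3: ✗ (fails at j=3)
  i=4: ✗ (fails at j=4)
  i=5: ✗ (fails at j=6)
  i=6: ✗ (fails at j=6)
  i=7: ✗ (fails at j=7)
Positions where it holds: {} → 0.

0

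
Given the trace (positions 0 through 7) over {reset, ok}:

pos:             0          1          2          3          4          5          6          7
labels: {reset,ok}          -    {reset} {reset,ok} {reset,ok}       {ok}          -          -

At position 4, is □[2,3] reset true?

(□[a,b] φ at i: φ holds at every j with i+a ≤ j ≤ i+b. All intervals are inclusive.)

Check reset at every j in [6,7]:
  j=6: false
  j=7: false
Fails at j=6 → formula fails.

No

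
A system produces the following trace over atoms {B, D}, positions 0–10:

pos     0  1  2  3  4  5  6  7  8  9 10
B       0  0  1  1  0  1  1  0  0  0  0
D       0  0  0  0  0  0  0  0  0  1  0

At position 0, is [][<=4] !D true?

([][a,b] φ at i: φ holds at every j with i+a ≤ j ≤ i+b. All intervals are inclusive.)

Check !D at every j in [0,4]:
  j=0: true
  j=1: true
  j=2: true
  j=3: true
  j=4: true
All positions satisfy it → formula holds.

True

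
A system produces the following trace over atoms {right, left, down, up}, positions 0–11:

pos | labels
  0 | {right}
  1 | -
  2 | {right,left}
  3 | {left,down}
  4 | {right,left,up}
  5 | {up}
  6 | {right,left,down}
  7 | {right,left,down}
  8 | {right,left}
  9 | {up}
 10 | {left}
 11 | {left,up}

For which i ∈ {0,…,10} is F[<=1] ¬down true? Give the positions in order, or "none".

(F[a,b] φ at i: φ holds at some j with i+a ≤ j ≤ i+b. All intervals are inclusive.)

0, 1, 2, 3, 4, 5, 7, 8, 9, 10

Evaluate at each i in [0,10]:
  i=0: ✓ (witness j=0)
  i=1: ✓ (witness j=1)
  i=2: ✓ (witness j=2)
  i=3: ✓ (witness j=4)
  i=4: ✓ (witness j=4)
  i=5: ✓ (witness j=5)
  i=6: ✗ (none in [6,7])
  i=7: ✓ (witness j=8)
  i=8: ✓ (witness j=8)
  i=9: ✓ (witness j=9)
  i=10: ✓ (witness j=10)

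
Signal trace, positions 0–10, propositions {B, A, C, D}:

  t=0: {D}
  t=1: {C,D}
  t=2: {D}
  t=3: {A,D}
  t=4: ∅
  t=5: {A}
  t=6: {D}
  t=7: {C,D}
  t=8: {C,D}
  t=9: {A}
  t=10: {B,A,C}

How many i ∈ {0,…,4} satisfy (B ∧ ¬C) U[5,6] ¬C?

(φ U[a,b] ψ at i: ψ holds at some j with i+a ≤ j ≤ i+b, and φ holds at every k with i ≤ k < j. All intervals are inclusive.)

0

Evaluate at each i in [0,4]:
  i=0: ✗ (lhs fails at k=0 before rhs at j=5)
  i=1: ✗ (lhs fails at k=1 before rhs at j=6)
  i=2: ✗ (no rhs in [7,8])
  i=3: ✗ (lhs fails at k=3 before rhs at j=9)
  i=4: ✗ (lhs fails at k=4 before rhs at j=9)
Positions where it holds: {} → 0.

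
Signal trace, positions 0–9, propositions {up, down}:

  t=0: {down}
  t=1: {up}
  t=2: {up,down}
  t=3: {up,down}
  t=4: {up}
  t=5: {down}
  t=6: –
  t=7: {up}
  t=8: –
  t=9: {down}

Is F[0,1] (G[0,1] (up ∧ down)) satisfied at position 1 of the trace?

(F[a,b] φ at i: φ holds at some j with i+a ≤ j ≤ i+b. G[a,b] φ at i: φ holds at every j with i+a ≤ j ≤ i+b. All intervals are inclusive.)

Check G[0,1] (up ∧ down) at each j in [1,2]:
  j=1: fails at 1
  j=2: holds on [2,3]
Found at j=2 → formula holds.

Yes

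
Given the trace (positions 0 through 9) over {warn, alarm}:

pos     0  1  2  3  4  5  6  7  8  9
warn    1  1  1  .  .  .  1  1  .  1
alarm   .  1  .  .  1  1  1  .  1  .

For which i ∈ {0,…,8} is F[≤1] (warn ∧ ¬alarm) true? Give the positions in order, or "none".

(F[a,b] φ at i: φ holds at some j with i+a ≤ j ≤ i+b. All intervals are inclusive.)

0, 1, 2, 6, 7, 8

Evaluate at each i in [0,8]:
  i=0: ✓ (witness j=0)
  i=1: ✓ (witness j=2)
  i=2: ✓ (witness j=2)
  i=3: ✗ (none in [3,4])
  i=4: ✗ (none in [4,5])
  i=5: ✗ (none in [5,6])
  i=6: ✓ (witness j=7)
  i=7: ✓ (witness j=7)
  i=8: ✓ (witness j=9)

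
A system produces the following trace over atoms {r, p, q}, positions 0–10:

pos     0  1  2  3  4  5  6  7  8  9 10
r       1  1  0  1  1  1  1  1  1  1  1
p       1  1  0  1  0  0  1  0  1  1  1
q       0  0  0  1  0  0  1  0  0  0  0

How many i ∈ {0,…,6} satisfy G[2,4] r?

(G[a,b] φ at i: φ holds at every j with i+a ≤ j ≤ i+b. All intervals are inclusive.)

6

Evaluate at each i in [0,6]:
  i=0: ✗ (fails at j=2)
  i=1: ✓ (all of [3,5])
  i=2: ✓ (all of [4,6])
  i=3: ✓ (all of [5,7])
  i=4: ✓ (all of [6,8])
  i=5: ✓ (all of [7,9])
  i=6: ✓ (all of [8,10])
Positions where it holds: {1, 2, 3, 4, 5, 6} → 6.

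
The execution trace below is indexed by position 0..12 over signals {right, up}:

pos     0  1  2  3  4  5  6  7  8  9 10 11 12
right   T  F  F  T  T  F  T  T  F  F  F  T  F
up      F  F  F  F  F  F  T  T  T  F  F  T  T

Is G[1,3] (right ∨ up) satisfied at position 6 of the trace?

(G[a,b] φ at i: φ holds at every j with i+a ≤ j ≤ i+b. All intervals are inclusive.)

Check (right ∨ up) at every j in [7,9]:
  j=7: true
  j=8: true
  j=9: false
Fails at j=9 → formula fails.

No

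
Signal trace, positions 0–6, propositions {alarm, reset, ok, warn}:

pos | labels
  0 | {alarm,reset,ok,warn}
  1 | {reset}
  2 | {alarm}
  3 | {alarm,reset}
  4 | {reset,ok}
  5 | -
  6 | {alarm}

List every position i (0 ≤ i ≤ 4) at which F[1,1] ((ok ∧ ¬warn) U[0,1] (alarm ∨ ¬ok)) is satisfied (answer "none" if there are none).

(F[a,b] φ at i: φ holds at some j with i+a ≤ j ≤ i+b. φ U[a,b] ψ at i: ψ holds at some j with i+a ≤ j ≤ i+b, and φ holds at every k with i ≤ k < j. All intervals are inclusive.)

0, 1, 2, 3, 4

Evaluate at each i in [0,4]:
  i=0: ✓ (witness j=1)
  i=1: ✓ (witness j=2)
  i=2: ✓ (witness j=3)
  i=3: ✓ (witness j=4)
  i=4: ✓ (witness j=5)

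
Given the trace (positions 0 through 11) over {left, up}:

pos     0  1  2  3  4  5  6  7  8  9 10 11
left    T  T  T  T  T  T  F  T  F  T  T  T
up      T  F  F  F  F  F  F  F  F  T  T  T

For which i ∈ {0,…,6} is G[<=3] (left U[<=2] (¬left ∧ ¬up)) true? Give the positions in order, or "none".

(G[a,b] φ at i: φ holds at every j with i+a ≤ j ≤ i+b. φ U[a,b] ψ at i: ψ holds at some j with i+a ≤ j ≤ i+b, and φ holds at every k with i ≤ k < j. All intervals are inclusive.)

4, 5

Evaluate at each i in [0,6]:
  i=0: ✗ (fails at j=0)
  i=1: ✗ (fails at j=1)
  i=2: ✗ (fails at j=2)
  i=3: ✗ (fails at j=3)
  i=4: ✓ (all of [4,7])
  i=5: ✓ (all of [5,8])
  i=6: ✗ (fails at j=9)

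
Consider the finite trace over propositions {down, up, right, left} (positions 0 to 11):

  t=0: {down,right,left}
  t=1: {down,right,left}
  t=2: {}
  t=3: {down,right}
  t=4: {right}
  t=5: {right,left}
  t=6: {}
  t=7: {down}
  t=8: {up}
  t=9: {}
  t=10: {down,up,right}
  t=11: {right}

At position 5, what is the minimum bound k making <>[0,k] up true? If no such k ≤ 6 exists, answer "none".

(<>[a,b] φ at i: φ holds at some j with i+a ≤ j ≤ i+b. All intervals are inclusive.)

3

Scan j = 5,6,… for up:
  j=5: fails
  j=6: fails
  j=7: fails
  j=8: holds
First hit at j=8, so smallest k = 8-5 = 3.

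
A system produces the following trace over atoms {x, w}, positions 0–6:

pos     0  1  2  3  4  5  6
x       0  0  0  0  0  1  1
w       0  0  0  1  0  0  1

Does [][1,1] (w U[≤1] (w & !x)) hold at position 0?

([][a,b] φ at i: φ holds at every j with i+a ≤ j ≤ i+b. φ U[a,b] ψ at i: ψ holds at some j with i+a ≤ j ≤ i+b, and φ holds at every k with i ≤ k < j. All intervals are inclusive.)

False

Check (w U[≤1] (w & !x)) at every j in [1,1]:
  j=1: fails
Fails at j=1 → formula fails.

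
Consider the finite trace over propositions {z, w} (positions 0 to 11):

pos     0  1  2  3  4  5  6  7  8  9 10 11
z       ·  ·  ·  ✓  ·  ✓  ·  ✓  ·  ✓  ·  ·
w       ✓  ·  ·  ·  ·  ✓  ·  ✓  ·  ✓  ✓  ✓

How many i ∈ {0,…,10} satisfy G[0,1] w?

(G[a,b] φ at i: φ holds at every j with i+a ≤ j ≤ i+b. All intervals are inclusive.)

2

Evaluate at each i in [0,10]:
  i=0: ✗ (fails at j=1)
  i=1: ✗ (fails at j=1)
  i=2: ✗ (fails at j=2)
  i=3: ✗ (fails at j=3)
  i=4: ✗ (fails at j=4)
  i=5: ✗ (fails at j=6)
  i=6: ✗ (fails at j=6)
  i=7: ✗ (fails at j=8)
  i=8: ✗ (fails at j=8)
  i=9: ✓ (all of [9,10])
  i=10: ✓ (all of [10,11])
Positions where it holds: {9, 10} → 2.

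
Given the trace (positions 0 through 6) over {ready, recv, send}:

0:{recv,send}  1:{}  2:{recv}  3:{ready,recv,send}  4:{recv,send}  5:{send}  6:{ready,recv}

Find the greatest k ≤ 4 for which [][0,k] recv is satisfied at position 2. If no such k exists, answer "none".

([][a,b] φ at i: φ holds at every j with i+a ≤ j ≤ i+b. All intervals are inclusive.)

2

recv must hold from j=2 onward; find where it first fails.
  j=2: holds
  j=3: holds
  j=4: holds
  j=5: fails
Holds on [2,4], so largest k = 2.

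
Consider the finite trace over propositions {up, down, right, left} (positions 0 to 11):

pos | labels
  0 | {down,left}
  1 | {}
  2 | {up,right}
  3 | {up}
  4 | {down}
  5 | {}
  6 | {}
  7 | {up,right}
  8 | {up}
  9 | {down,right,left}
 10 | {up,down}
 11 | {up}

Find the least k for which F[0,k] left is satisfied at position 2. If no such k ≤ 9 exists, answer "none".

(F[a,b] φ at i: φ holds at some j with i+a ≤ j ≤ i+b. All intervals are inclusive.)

Scan j = 2,3,… for left:
  j=2: fails
  j=3: fails
  j=4: fails
  j=5: fails
  j=6: fails
  j=7: fails
  j=8: fails
  j=9: holds
First hit at j=9, so smallest k = 9-2 = 7.

7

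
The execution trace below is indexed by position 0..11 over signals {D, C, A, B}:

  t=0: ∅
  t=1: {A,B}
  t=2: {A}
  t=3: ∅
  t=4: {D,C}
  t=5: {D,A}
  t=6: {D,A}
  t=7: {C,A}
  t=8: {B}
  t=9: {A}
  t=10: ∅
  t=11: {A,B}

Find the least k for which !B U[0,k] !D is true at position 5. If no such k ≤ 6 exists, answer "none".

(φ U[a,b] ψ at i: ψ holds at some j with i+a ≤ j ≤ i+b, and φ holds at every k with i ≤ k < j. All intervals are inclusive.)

2

Need earliest j ≥ 5 with !D, and !B at every k in [5,j-1].
  j=5: rhs fails.
  j=6: rhs fails.
  j=7: rhs holds; lhs holds on [5,6]. k = 2.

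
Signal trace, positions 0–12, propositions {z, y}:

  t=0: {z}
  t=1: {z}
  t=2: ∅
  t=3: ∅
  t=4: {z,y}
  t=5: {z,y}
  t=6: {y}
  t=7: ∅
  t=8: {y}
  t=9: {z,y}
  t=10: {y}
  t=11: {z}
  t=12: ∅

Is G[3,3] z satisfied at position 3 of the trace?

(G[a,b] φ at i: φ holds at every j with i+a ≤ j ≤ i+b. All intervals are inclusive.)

Check z at every j in [6,6]:
  j=6: false
Fails at j=6 → formula fails.

False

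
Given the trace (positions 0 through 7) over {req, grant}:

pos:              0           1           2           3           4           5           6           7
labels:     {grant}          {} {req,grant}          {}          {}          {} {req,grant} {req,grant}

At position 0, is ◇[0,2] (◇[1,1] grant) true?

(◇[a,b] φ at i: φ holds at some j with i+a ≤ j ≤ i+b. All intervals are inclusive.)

Check ◇[1,1] grant at each j in [0,2]:
  j=0: fails (none in [1,1])
  j=1: holds (witness at 2)
  j=2: fails (none in [3,3])
Found at j=1 → formula holds.

Yes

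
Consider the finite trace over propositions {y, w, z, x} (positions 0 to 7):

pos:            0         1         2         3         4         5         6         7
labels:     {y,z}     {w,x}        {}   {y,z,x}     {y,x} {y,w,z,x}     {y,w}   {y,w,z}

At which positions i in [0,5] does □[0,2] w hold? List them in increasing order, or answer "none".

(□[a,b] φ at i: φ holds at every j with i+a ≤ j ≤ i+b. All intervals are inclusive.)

5

Evaluate at each i in [0,5]:
  i=0: ✗ (fails at j=0)
  i=1: ✗ (fails at j=2)
  i=2: ✗ (fails at j=2)
  i=3: ✗ (fails at j=3)
  i=4: ✗ (fails at j=4)
  i=5: ✓ (all of [5,7])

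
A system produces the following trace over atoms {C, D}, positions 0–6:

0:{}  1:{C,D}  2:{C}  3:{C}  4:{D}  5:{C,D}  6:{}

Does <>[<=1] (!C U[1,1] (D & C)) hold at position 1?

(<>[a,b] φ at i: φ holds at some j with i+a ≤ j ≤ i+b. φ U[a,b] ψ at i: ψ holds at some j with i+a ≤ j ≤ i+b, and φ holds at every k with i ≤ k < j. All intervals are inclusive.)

False

Check (!C U[1,1] (D & C)) at each j in [1,2]:
  j=1: fails
  j=2: fails
No position in the window satisfies it → formula fails.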